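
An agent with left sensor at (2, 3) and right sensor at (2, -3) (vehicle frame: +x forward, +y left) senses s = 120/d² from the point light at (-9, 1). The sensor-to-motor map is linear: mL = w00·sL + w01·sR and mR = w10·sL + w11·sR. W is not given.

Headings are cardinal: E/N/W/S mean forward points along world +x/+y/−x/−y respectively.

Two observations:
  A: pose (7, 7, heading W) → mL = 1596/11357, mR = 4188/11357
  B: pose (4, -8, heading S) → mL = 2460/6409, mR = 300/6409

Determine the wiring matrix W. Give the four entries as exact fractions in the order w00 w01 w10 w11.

obs A: pose=(7,7,W) → sL=24/41, sR=120/277, mL=1596/11357, mR=4188/11357
obs B: pose=(4,-8,S) → sL=120/377, sR=120/221, mL=2460/6409, mR=300/6409
sensor matrix S = [[24/41, 120/277], [120/377, 120/221]]; det S = 13098240/72787013
solve [mL_A; mL_B] = S·[w00; w01] and [mR_A; mR_B] = S·[w10; w11]:
  w00 = -1/2, w01 = 1, w10 = 1, w11 = -1/2

-1/2 1 1 -1/2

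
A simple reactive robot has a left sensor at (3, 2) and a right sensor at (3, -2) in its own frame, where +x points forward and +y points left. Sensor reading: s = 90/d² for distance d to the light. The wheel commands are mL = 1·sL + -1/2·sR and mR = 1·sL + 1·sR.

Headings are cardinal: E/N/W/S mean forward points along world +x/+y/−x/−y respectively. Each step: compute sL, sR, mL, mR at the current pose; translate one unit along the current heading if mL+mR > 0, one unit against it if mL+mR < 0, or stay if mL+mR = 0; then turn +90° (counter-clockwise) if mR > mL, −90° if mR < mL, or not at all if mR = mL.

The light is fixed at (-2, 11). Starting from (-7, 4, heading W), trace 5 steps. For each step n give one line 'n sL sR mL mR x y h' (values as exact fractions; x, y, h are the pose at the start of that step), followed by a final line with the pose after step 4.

n=0: pose=(-7,4,W); sL=18/29, sR=90/89; mL=297/2581, mR=4212/2581; mL+mR=4509/2581 → advance +1; mR−mL=135/89 → turn +1·90°
n=1: pose=(-8,4,S); sL=45/58, sR=45/82; mL=2385/4756, mR=1575/1189; mL+mR=8685/4756 → advance +1; mR−mL=135/164 → turn +1·90°
n=2: pose=(-8,3,E); sL=2, sR=90/109; mL=173/109, mR=308/109; mL+mR=481/109 → advance +1; mR−mL=135/109 → turn +1·90°
n=3: pose=(-7,3,N); sL=45/37, sR=45/17; mL=-135/1258, mR=2430/629; mL+mR=4725/1258 → advance +1; mR−mL=135/34 → turn +1·90°
n=4: pose=(-7,4,W); sL=18/29, sR=90/89; mL=297/2581, mR=4212/2581; mL+mR=4509/2581 → advance +1; mR−mL=135/89 → turn +1·90°

0 18/29 90/89 297/2581 4212/2581 -7 4 W
1 45/58 45/82 2385/4756 1575/1189 -8 4 S
2 2 90/109 173/109 308/109 -8 3 E
3 45/37 45/17 -135/1258 2430/629 -7 3 N
4 18/29 90/89 297/2581 4212/2581 -7 4 W
final -8 4 S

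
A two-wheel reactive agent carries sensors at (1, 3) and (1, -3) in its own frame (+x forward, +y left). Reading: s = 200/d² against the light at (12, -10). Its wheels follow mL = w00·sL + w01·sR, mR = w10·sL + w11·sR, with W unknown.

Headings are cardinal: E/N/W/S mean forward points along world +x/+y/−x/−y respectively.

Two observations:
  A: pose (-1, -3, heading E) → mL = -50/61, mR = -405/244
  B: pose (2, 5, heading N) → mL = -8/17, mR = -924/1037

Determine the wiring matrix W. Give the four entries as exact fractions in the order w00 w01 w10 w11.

obs A: pose=(-1,-3,E) → sL=50/61, sR=5/4, mL=-50/61, mR=-405/244
obs B: pose=(2,5,N) → sL=8/17, sR=40/61, mL=-8/17, mR=-924/1037
sensor matrix S = [[50/61, 5/4], [8/17, 40/61]]; det S = -3210/63257
solve [mL_A; mL_B] = S·[w00; w01] and [mR_A; mR_B] = S·[w10; w11]:
  w00 = -1, w01 = 0, w10 = -1/2, w11 = -1

-1 0 -1/2 -1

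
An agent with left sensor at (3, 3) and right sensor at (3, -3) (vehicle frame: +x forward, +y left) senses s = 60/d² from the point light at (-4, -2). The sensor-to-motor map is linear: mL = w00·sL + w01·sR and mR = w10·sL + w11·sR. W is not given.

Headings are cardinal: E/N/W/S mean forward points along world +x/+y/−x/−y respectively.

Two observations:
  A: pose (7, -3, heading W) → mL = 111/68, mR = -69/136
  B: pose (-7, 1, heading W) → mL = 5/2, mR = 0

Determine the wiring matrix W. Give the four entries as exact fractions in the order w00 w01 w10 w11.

1 1 1/2 -1

obs A: pose=(7,-3,W) → sL=3/4, sR=15/17, mL=111/68, mR=-69/136
obs B: pose=(-7,1,W) → sL=5/3, sR=5/6, mL=5/2, mR=0
sensor matrix S = [[3/4, 15/17], [5/3, 5/6]]; det S = -115/136
solve [mL_A; mL_B] = S·[w00; w01] and [mR_A; mR_B] = S·[w10; w11]:
  w00 = 1, w01 = 1, w10 = 1/2, w11 = -1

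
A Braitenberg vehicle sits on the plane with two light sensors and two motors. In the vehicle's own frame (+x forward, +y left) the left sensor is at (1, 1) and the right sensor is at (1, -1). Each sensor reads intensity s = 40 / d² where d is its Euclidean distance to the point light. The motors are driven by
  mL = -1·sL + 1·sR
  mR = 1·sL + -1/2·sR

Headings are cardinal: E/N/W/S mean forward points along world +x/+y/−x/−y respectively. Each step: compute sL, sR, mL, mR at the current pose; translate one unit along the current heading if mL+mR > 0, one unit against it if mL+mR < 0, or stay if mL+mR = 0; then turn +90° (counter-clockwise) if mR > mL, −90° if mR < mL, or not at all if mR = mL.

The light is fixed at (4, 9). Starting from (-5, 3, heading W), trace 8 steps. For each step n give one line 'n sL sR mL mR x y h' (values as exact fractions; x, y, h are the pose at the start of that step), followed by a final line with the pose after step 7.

n=0: pose=(-5,3,W); sL=40/149, sR=8/25; mL=192/3725, mR=404/3725; mL+mR=4/25 → advance +1; mR−mL=212/3725 → turn +1·90°
n=1: pose=(-6,3,S); sL=4/13, sR=4/17; mL=-16/221, mR=42/221; mL+mR=2/17 → advance +1; mR−mL=58/221 → turn +1·90°
n=2: pose=(-6,2,E); sL=40/117, sR=8/29; mL=-224/3393, mR=692/3393; mL+mR=4/29 → advance +1; mR−mL=916/3393 → turn +1·90°
n=3: pose=(-5,2,N); sL=5/17, sR=2/5; mL=9/85, mR=8/85; mL+mR=1/5 → advance +1; mR−mL=-1/85 → turn -1·90°
n=4: pose=(-5,3,E); sL=40/89, sR=40/113; mL=-960/10057, mR=2740/10057; mL+mR=20/113 → advance +1; mR−mL=3700/10057 → turn +1·90°
n=5: pose=(-4,3,N); sL=20/53, sR=20/37; mL=320/1961, mR=210/1961; mL+mR=10/37 → advance +1; mR−mL=-110/1961 → turn -1·90°
n=6: pose=(-4,4,E); sL=8/13, sR=8/17; mL=-32/221, mR=84/221; mL+mR=4/17 → advance +1; mR−mL=116/221 → turn +1·90°
n=7: pose=(-3,4,N); sL=1/2, sR=10/13; mL=7/26, mR=3/26; mL+mR=5/13 → advance +1; mR−mL=-2/13 → turn -1·90°

0 40/149 8/25 192/3725 404/3725 -5 3 W
1 4/13 4/17 -16/221 42/221 -6 3 S
2 40/117 8/29 -224/3393 692/3393 -6 2 E
3 5/17 2/5 9/85 8/85 -5 2 N
4 40/89 40/113 -960/10057 2740/10057 -5 3 E
5 20/53 20/37 320/1961 210/1961 -4 3 N
6 8/13 8/17 -32/221 84/221 -4 4 E
7 1/2 10/13 7/26 3/26 -3 4 N
final -3 5 E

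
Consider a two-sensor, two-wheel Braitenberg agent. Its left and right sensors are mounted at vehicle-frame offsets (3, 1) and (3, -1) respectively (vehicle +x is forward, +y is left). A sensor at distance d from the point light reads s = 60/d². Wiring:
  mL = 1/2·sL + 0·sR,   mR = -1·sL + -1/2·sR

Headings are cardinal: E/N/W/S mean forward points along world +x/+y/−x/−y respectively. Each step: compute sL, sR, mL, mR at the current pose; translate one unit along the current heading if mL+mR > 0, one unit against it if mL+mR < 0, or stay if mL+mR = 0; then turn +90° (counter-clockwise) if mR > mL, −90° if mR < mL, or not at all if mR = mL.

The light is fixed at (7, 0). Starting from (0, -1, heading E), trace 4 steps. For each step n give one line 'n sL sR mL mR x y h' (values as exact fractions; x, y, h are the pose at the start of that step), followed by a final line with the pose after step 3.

n=0: pose=(0,-1,E); sL=15/4, sR=3; mL=15/8, mR=-21/4; mL+mR=-27/8 → advance -1; mR−mL=-57/8 → turn -1·90°
n=1: pose=(-1,-1,S); sL=12/13, sR=60/97; mL=6/13, mR=-1554/1261; mL+mR=-972/1261 → advance -1; mR−mL=-2136/1261 → turn -1·90°
n=2: pose=(-1,0,W); sL=30/61, sR=30/61; mL=15/61, mR=-45/61; mL+mR=-30/61 → advance -1; mR−mL=-60/61 → turn -1·90°
n=3: pose=(0,0,N); sL=60/73, sR=4/3; mL=30/73, mR=-326/219; mL+mR=-236/219 → advance -1; mR−mL=-416/219 → turn -1·90°

0 15/4 3 15/8 -21/4 0 -1 E
1 12/13 60/97 6/13 -1554/1261 -1 -1 S
2 30/61 30/61 15/61 -45/61 -1 0 W
3 60/73 4/3 30/73 -326/219 0 0 N
final 0 -1 E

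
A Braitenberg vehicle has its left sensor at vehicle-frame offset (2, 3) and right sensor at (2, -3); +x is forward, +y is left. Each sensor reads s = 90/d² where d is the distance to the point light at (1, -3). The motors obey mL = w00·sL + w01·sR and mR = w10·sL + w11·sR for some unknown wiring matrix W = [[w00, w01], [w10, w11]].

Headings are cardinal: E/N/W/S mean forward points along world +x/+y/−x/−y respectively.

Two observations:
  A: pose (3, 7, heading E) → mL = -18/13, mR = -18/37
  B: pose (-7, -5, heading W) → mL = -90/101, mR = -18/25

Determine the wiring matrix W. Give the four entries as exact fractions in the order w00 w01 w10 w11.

obs A: pose=(3,7,E) → sL=18/37, sR=18/13, mL=-18/13, mR=-18/37
obs B: pose=(-7,-5,W) → sL=18/25, sR=90/101, mL=-90/101, mR=-18/25
sensor matrix S = [[18/37, 18/13], [18/25, 90/101]]; det S = -684288/1214525
solve [mL_A; mL_B] = S·[w00; w01] and [mR_A; mR_B] = S·[w10; w11]:
  w00 = 0, w01 = -1, w10 = -1, w11 = 0

0 -1 -1 0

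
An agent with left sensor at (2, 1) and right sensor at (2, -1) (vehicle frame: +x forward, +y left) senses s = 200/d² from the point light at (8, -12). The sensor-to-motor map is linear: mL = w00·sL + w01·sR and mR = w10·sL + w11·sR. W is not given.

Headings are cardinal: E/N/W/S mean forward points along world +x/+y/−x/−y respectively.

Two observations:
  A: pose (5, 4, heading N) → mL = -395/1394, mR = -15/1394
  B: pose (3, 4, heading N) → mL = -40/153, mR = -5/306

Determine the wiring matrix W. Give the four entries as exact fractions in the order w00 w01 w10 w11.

-1 1/2 1/2 -1/2

obs A: pose=(5,4,N) → sL=10/17, sR=25/41, mL=-395/1394, mR=-15/1394
obs B: pose=(3,4,N) → sL=5/9, sR=10/17, mL=-40/153, mR=-5/306
sensor matrix S = [[10/17, 25/41], [5/9, 10/17]]; det S = 775/106641
solve [mL_A; mL_B] = S·[w00; w01] and [mR_A; mR_B] = S·[w10; w11]:
  w00 = -1, w01 = 1/2, w10 = 1/2, w11 = -1/2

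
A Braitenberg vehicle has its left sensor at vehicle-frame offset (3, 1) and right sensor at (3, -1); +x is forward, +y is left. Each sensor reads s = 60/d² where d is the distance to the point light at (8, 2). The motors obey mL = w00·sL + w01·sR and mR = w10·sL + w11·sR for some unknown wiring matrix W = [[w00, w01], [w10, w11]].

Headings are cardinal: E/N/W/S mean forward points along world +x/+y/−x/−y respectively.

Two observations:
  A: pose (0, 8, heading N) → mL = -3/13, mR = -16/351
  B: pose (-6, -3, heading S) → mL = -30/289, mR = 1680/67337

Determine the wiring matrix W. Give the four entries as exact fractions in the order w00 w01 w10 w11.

obs A: pose=(0,8,N) → sL=10/27, sR=6/13, mL=-3/13, mR=-16/351
obs B: pose=(-6,-3,S) → sL=60/233, sR=60/289, mL=-30/289, mR=1680/67337
sensor matrix S = [[10/27, 6/13], [60/233, 60/289]]; det S = -330560/7878429
solve [mL_A; mL_B] = S·[w00; w01] and [mR_A; mR_B] = S·[w10; w11]:
  w00 = 0, w01 = -1/2, w10 = 1/2, w11 = -1/2

0 -1/2 1/2 -1/2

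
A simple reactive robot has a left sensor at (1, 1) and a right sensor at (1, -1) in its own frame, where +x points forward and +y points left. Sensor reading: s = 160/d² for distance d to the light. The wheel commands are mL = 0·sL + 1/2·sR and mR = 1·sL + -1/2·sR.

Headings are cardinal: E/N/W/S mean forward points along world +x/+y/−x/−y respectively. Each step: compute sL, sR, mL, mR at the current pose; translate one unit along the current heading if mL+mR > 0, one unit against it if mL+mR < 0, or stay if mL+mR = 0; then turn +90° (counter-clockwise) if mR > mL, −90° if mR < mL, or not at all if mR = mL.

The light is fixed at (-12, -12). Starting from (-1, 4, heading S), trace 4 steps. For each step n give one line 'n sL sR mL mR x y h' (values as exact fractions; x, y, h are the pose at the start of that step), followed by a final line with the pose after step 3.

0 160/369 32/65 16/65 4496/23985 -1 4 S
1 20/37 40/89 20/89 1040/3293 -1 3 W
2 160/317 160/277 80/277 18960/87809 -2 3 S
3 16/25 80/153 40/153 1448/3825 -2 2 W
final -3 2 S

n=0: pose=(-1,4,S); sL=160/369, sR=32/65; mL=16/65, mR=4496/23985; mL+mR=160/369 → advance +1; mR−mL=-1408/23985 → turn -1·90°
n=1: pose=(-1,3,W); sL=20/37, sR=40/89; mL=20/89, mR=1040/3293; mL+mR=20/37 → advance +1; mR−mL=300/3293 → turn +1·90°
n=2: pose=(-2,3,S); sL=160/317, sR=160/277; mL=80/277, mR=18960/87809; mL+mR=160/317 → advance +1; mR−mL=-6400/87809 → turn -1·90°
n=3: pose=(-2,2,W); sL=16/25, sR=80/153; mL=40/153, mR=1448/3825; mL+mR=16/25 → advance +1; mR−mL=448/3825 → turn +1·90°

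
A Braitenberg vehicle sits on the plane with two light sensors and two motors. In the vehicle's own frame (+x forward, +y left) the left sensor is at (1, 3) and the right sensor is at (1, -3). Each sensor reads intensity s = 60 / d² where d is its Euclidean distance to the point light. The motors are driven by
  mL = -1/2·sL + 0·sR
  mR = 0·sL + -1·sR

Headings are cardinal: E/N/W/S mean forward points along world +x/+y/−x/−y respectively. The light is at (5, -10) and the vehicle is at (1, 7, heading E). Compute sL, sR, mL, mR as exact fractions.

60/409 12/41 -30/409 -12/41

left sensor world pos  = (2, 10); dL² = 409
right sensor world pos = (2, 4); dR² = 205
sL = 60/409 = 60/409
sR = 60/205 = 12/41
mL = -1/2·sL + 0·sR = -30/409
mR = 0·sL + -1·sR = -12/41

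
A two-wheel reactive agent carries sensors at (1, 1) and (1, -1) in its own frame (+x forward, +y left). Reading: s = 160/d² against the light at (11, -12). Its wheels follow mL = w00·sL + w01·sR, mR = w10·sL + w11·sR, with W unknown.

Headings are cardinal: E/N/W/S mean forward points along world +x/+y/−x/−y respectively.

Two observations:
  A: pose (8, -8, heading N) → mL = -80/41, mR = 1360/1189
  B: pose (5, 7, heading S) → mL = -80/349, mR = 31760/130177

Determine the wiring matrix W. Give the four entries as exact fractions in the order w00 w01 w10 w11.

obs A: pose=(8,-8,N) → sL=160/41, sR=160/29, mL=-80/41, mR=1360/1189
obs B: pose=(5,7,S) → sL=160/349, sR=160/373, mL=-80/349, mR=31760/130177
sensor matrix S = [[160/41, 160/29], [160/349, 160/373]]; det S = -132403200/154780453
solve [mL_A; mL_B] = S·[w00; w01] and [mR_A; mR_B] = S·[w10; w11]:
  w00 = -1/2, w01 = 0, w10 = 1, w11 = -1/2

-1/2 0 1 -1/2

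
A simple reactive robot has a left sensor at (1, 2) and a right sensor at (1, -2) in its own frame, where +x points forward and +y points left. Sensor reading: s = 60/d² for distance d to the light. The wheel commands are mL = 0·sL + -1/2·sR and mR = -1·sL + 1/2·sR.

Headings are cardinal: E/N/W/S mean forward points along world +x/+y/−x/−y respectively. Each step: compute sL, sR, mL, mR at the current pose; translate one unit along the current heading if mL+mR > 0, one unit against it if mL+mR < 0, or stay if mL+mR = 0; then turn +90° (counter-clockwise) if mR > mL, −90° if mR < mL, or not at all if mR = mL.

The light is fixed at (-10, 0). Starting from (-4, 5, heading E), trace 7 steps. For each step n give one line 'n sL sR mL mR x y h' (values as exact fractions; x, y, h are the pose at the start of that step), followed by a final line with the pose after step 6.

n=0: pose=(-4,5,E); sL=30/49, sR=30/29; mL=-15/29, mR=-135/1421; mL+mR=-30/49 → advance -1; mR−mL=600/1421 → turn +1·90°
n=1: pose=(-5,5,N); sL=4/3, sR=12/17; mL=-6/17, mR=-50/51; mL+mR=-4/3 → advance -1; mR−mL=-32/51 → turn -1·90°
n=2: pose=(-5,4,E); sL=5/6, sR=3/2; mL=-3/4, mR=-1/12; mL+mR=-5/6 → advance -1; mR−mL=2/3 → turn +1·90°
n=3: pose=(-6,4,N); sL=60/29, sR=60/61; mL=-30/61, mR=-2790/1769; mL+mR=-60/29 → advance -1; mR−mL=-1920/1769 → turn -1·90°
n=4: pose=(-6,3,E); sL=6/5, sR=30/13; mL=-15/13, mR=-3/65; mL+mR=-6/5 → advance -1; mR−mL=72/65 → turn +1·90°
n=5: pose=(-7,3,N); sL=60/17, sR=60/41; mL=-30/41, mR=-1950/697; mL+mR=-60/17 → advance -1; mR−mL=-1440/697 → turn -1·90°
n=6: pose=(-7,2,E); sL=15/8, sR=15/4; mL=-15/8, mR=0; mL+mR=-15/8 → advance -1; mR−mL=15/8 → turn +1·90°

0 30/49 30/29 -15/29 -135/1421 -4 5 E
1 4/3 12/17 -6/17 -50/51 -5 5 N
2 5/6 3/2 -3/4 -1/12 -5 4 E
3 60/29 60/61 -30/61 -2790/1769 -6 4 N
4 6/5 30/13 -15/13 -3/65 -6 3 E
5 60/17 60/41 -30/41 -1950/697 -7 3 N
6 15/8 15/4 -15/8 0 -7 2 E
final -8 2 N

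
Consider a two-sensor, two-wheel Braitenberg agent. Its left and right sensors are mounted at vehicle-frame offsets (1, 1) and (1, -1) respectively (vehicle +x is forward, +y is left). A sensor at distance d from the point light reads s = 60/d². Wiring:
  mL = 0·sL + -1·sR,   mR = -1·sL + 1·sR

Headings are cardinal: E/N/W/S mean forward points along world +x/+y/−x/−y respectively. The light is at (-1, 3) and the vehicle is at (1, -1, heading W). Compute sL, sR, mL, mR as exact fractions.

left sensor world pos  = (0, -2); dL² = 26
right sensor world pos = (0, 0); dR² = 10
sL = 60/26 = 30/13
sR = 60/10 = 6
mL = 0·sL + -1·sR = -6
mR = -1·sL + 1·sR = 48/13

30/13 6 -6 48/13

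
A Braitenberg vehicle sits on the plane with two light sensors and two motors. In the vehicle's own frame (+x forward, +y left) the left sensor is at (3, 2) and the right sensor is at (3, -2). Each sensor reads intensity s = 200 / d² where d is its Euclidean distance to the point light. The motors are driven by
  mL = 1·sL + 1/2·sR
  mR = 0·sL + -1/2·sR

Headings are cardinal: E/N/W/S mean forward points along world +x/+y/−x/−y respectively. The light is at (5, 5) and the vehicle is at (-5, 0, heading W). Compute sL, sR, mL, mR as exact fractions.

100/109 100/89 14350/9701 -50/89

left sensor world pos  = (-8, -2); dL² = 218
right sensor world pos = (-8, 2); dR² = 178
sL = 200/218 = 100/109
sR = 200/178 = 100/89
mL = 1·sL + 1/2·sR = 14350/9701
mR = 0·sL + -1/2·sR = -50/89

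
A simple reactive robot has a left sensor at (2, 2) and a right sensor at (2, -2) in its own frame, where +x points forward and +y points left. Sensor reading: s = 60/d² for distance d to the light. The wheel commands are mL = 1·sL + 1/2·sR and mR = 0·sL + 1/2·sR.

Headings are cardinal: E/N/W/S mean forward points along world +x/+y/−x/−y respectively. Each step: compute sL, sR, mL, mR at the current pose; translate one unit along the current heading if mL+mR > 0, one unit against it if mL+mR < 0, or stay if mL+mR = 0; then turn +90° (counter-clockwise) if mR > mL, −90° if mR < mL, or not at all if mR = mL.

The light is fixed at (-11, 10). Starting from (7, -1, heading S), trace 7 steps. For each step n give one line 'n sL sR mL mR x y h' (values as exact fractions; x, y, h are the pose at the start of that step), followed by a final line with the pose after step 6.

0 60/569 12/85 8514/48365 6/85 7 -1 S
1 15/113 15/89 4365/20114 15/178 7 -2 W
2 12/65 60/461 7482/29965 30/461 6 -2 N
3 30/221 6/53 2253/11713 3/53 6 -1 E
4 60/569 12/85 8514/48365 6/85 7 -1 S
5 15/113 15/89 4365/20114 15/178 7 -2 W
6 12/65 60/461 7482/29965 30/461 6 -2 N
final 6 -1 E

n=0: pose=(7,-1,S); sL=60/569, sR=12/85; mL=8514/48365, mR=6/85; mL+mR=11928/48365 → advance +1; mR−mL=-60/569 → turn -1·90°
n=1: pose=(7,-2,W); sL=15/113, sR=15/89; mL=4365/20114, mR=15/178; mL+mR=3030/10057 → advance +1; mR−mL=-15/113 → turn -1·90°
n=2: pose=(6,-2,N); sL=12/65, sR=60/461; mL=7482/29965, mR=30/461; mL+mR=9432/29965 → advance +1; mR−mL=-12/65 → turn -1·90°
n=3: pose=(6,-1,E); sL=30/221, sR=6/53; mL=2253/11713, mR=3/53; mL+mR=2916/11713 → advance +1; mR−mL=-30/221 → turn -1·90°
n=4: pose=(7,-1,S); sL=60/569, sR=12/85; mL=8514/48365, mR=6/85; mL+mR=11928/48365 → advance +1; mR−mL=-60/569 → turn -1·90°
n=5: pose=(7,-2,W); sL=15/113, sR=15/89; mL=4365/20114, mR=15/178; mL+mR=3030/10057 → advance +1; mR−mL=-15/113 → turn -1·90°
n=6: pose=(6,-2,N); sL=12/65, sR=60/461; mL=7482/29965, mR=30/461; mL+mR=9432/29965 → advance +1; mR−mL=-12/65 → turn -1·90°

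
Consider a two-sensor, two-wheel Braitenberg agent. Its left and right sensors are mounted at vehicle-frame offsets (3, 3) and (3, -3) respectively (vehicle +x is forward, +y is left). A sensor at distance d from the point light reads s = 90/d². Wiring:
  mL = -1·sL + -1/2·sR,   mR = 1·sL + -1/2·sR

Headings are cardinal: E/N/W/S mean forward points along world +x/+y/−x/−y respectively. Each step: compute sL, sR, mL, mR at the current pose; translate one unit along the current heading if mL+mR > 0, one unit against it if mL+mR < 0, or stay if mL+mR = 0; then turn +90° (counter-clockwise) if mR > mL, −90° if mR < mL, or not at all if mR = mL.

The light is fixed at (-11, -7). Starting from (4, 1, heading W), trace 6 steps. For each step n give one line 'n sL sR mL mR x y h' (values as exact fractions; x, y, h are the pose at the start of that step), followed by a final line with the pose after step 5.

n=0: pose=(4,1,W); sL=90/169, sR=18/53; mL=-6291/8957, mR=3249/8957; mL+mR=-18/53 → advance -1; mR−mL=180/169 → turn +1·90°
n=1: pose=(5,1,S); sL=45/193, sR=45/97; mL=-17415/37442, mR=45/37442; mL+mR=-45/97 → advance -1; mR−mL=90/193 → turn +1·90°
n=2: pose=(5,2,E); sL=18/101, sR=90/397; mL=-11691/40097, mR=2601/40097; mL+mR=-90/397 → advance -1; mR−mL=36/101 → turn +1·90°
n=3: pose=(4,2,N); sL=5/16, sR=5/26; mL=-85/208, mR=45/208; mL+mR=-5/26 → advance -1; mR−mL=5/8 → turn +1·90°
n=4: pose=(4,1,W); sL=90/169, sR=18/53; mL=-6291/8957, mR=3249/8957; mL+mR=-18/53 → advance -1; mR−mL=180/169 → turn +1·90°
n=5: pose=(5,1,S); sL=45/193, sR=45/97; mL=-17415/37442, mR=45/37442; mL+mR=-45/97 → advance -1; mR−mL=90/193 → turn +1·90°

0 90/169 18/53 -6291/8957 3249/8957 4 1 W
1 45/193 45/97 -17415/37442 45/37442 5 1 S
2 18/101 90/397 -11691/40097 2601/40097 5 2 E
3 5/16 5/26 -85/208 45/208 4 2 N
4 90/169 18/53 -6291/8957 3249/8957 4 1 W
5 45/193 45/97 -17415/37442 45/37442 5 1 S
final 5 2 E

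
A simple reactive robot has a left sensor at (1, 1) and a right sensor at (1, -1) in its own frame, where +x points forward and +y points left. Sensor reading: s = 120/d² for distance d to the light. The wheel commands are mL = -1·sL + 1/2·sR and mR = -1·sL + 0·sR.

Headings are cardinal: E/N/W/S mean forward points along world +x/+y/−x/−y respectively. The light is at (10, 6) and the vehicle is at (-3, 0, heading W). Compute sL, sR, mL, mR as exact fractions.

24/49 120/221 -2364/10829 -24/49

left sensor world pos  = (-4, -1); dL² = 245
right sensor world pos = (-4, 1); dR² = 221
sL = 120/245 = 24/49
sR = 120/221 = 120/221
mL = -1·sL + 1/2·sR = -2364/10829
mR = -1·sL + 0·sR = -24/49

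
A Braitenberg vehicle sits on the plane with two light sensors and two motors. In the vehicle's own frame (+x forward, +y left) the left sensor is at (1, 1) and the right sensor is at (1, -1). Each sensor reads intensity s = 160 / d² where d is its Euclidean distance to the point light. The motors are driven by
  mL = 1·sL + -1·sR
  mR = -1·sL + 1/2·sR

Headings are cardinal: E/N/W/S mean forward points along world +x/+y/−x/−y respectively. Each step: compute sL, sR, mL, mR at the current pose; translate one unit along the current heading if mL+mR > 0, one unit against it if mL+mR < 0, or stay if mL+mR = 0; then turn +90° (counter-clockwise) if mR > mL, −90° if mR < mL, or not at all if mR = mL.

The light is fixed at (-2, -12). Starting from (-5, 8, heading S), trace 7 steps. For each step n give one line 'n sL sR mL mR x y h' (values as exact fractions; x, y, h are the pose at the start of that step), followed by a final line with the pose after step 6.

n=0: pose=(-5,8,S); sL=32/73, sR=160/377; mL=384/27521, mR=-6224/27521; mL+mR=-80/377 → advance -1; mR−mL=-6608/27521 → turn -1·90°
n=1: pose=(-5,9,W); sL=5/13, sR=8/25; mL=21/325, mR=-73/325; mL+mR=-4/25 → advance -1; mR−mL=-94/325 → turn -1·90°
n=2: pose=(-4,9,N); sL=160/493, sR=32/97; mL=-256/47821, mR=-7632/47821; mL+mR=-16/97 → advance -1; mR−mL=-7376/47821 → turn -1·90°
n=3: pose=(-4,8,E); sL=80/221, sR=80/181; mL=-3200/40001, mR=-5640/40001; mL+mR=-40/181 → advance -1; mR−mL=-2440/40001 → turn -1·90°
n=4: pose=(-5,8,S); sL=32/73, sR=160/377; mL=384/27521, mR=-6224/27521; mL+mR=-80/377 → advance -1; mR−mL=-6608/27521 → turn -1·90°
n=5: pose=(-5,9,W); sL=5/13, sR=8/25; mL=21/325, mR=-73/325; mL+mR=-4/25 → advance -1; mR−mL=-94/325 → turn -1·90°
n=6: pose=(-4,9,N); sL=160/493, sR=32/97; mL=-256/47821, mR=-7632/47821; mL+mR=-16/97 → advance -1; mR−mL=-7376/47821 → turn -1·90°

0 32/73 160/377 384/27521 -6224/27521 -5 8 S
1 5/13 8/25 21/325 -73/325 -5 9 W
2 160/493 32/97 -256/47821 -7632/47821 -4 9 N
3 80/221 80/181 -3200/40001 -5640/40001 -4 8 E
4 32/73 160/377 384/27521 -6224/27521 -5 8 S
5 5/13 8/25 21/325 -73/325 -5 9 W
6 160/493 32/97 -256/47821 -7632/47821 -4 9 N
final -4 8 E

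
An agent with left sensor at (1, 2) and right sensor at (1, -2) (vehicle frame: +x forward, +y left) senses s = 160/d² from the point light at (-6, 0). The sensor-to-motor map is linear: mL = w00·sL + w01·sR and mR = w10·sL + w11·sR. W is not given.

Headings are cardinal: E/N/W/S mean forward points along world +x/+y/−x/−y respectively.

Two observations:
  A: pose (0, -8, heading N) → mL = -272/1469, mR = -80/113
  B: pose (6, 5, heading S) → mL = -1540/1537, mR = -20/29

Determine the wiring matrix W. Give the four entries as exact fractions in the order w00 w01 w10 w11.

1/2 -1 0 -1/2

obs A: pose=(0,-8,N) → sL=32/13, sR=160/113, mL=-272/1469, mR=-80/113
obs B: pose=(6,5,S) → sL=40/53, sR=40/29, mL=-1540/1537, mR=-20/29
sensor matrix S = [[32/13, 160/113], [40/53, 40/29]]; det S = 5253120/2257853
solve [mL_A; mL_B] = S·[w00; w01] and [mR_A; mR_B] = S·[w10; w11]:
  w00 = 1/2, w01 = -1, w10 = 0, w11 = -1/2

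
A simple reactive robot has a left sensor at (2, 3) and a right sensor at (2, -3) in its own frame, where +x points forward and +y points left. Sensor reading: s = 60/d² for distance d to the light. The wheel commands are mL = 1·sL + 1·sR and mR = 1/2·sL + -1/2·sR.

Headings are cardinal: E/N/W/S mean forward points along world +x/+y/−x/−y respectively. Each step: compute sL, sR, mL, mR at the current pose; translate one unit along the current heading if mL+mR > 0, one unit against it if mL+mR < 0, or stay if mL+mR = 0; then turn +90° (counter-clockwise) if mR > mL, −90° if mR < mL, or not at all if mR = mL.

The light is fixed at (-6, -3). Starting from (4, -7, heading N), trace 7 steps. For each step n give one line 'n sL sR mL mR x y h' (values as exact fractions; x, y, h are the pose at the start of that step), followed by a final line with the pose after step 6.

n=0: pose=(4,-7,N); sL=60/53, sR=60/173; mL=13560/9169, mR=3600/9169; mL+mR=17160/9169 → advance +1; mR−mL=-9960/9169 → turn -1·90°
n=1: pose=(4,-6,E); sL=5/12, sR=1/3; mL=3/4, mR=1/24; mL+mR=19/24 → advance +1; mR−mL=-17/24 → turn -1·90°
n=2: pose=(5,-6,S); sL=60/221, sR=60/89; mL=18600/19669, mR=-3960/19669; mL+mR=14640/19669 → advance +1; mR−mL=-22560/19669 → turn -1·90°
n=3: pose=(5,-7,W); sL=6/13, sR=30/41; mL=636/533, mR=-72/533; mL+mR=564/533 → advance +1; mR−mL=-708/533 → turn -1·90°
n=4: pose=(4,-7,N); sL=60/53, sR=60/173; mL=13560/9169, mR=3600/9169; mL+mR=17160/9169 → advance +1; mR−mL=-9960/9169 → turn -1·90°
n=5: pose=(4,-6,E); sL=5/12, sR=1/3; mL=3/4, mR=1/24; mL+mR=19/24 → advance +1; mR−mL=-17/24 → turn -1·90°
n=6: pose=(5,-6,S); sL=60/221, sR=60/89; mL=18600/19669, mR=-3960/19669; mL+mR=14640/19669 → advance +1; mR−mL=-22560/19669 → turn -1·90°

0 60/53 60/173 13560/9169 3600/9169 4 -7 N
1 5/12 1/3 3/4 1/24 4 -6 E
2 60/221 60/89 18600/19669 -3960/19669 5 -6 S
3 6/13 30/41 636/533 -72/533 5 -7 W
4 60/53 60/173 13560/9169 3600/9169 4 -7 N
5 5/12 1/3 3/4 1/24 4 -6 E
6 60/221 60/89 18600/19669 -3960/19669 5 -6 S
final 5 -7 W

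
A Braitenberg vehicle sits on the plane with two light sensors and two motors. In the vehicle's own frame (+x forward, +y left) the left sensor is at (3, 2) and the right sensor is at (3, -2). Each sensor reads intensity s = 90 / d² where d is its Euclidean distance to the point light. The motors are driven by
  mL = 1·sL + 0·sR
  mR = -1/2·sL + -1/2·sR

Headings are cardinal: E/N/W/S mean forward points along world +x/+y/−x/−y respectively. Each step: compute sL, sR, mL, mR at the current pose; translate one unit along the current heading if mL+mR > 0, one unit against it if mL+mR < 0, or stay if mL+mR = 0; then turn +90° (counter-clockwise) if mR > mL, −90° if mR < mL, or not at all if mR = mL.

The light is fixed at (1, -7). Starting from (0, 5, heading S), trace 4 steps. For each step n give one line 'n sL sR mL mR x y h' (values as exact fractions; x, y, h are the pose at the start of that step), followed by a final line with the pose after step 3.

n=0: pose=(0,5,S); sL=45/41, sR=1; mL=45/41, mR=-43/41; mL+mR=2/41 → advance +1; mR−mL=-88/41 → turn -1·90°
n=1: pose=(0,4,W); sL=90/97, sR=18/37; mL=90/97, mR=-2538/3589; mL+mR=792/3589 → advance +1; mR−mL=-5868/3589 → turn -1·90°
n=2: pose=(-1,4,N); sL=45/106, sR=45/98; mL=45/106, mR=-2295/5194; mL+mR=-45/2597 → advance -1; mR−mL=-2250/2597 → turn -1·90°
n=3: pose=(-1,3,E); sL=18/29, sR=18/13; mL=18/29, mR=-378/377; mL+mR=-144/377 → advance -1; mR−mL=-612/377 → turn -1·90°

0 45/41 1 45/41 -43/41 0 5 S
1 90/97 18/37 90/97 -2538/3589 0 4 W
2 45/106 45/98 45/106 -2295/5194 -1 4 N
3 18/29 18/13 18/29 -378/377 -1 3 E
final -2 3 S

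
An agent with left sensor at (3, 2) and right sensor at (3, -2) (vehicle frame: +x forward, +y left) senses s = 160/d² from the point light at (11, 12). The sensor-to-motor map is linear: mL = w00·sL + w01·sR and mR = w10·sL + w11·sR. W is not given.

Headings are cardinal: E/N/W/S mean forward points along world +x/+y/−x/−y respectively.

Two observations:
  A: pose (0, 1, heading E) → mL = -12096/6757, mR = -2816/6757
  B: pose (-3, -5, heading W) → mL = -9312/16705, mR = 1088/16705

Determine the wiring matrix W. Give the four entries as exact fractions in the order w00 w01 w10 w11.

obs A: pose=(0,1,E) → sL=32/29, sR=160/233, mL=-12096/6757, mR=-2816/6757
obs B: pose=(-3,-5,W) → sL=16/65, sR=80/257, mL=-9312/16705, mR=1088/16705
sensor matrix S = [[32/29, 160/233], [16/65, 80/257]]; det S = 3938304/22575137
solve [mL_A; mL_B] = S·[w00; w01] and [mR_A; mR_B] = S·[w10; w11]:
  w00 = -1, w01 = -1, w10 = -1, w11 = 1

-1 -1 -1 1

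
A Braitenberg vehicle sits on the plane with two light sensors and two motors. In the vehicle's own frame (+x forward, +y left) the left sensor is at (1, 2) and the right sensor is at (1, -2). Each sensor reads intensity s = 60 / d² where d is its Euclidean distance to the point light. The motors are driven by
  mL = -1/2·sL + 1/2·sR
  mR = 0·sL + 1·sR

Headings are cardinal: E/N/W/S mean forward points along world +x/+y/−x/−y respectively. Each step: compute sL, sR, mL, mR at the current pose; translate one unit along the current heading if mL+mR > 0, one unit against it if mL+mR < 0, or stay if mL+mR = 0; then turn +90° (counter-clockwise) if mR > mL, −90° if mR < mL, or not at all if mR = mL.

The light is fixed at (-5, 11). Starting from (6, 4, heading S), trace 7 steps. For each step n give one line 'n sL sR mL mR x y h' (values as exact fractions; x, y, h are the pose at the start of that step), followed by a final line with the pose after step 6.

0 60/233 12/29 528/6757 12/29 6 4 S
1 1/3 15/61 -8/183 15/61 6 3 E
2 60/149 12/49 -576/7301 12/49 7 3 N
3 30/101 30/73 420/7373 30/73 7 4 W
4 60/233 12/29 528/6757 12/29 6 4 S
5 1/3 15/61 -8/183 15/61 6 3 E
6 60/149 12/49 -576/7301 12/49 7 3 N
final 7 4 W

n=0: pose=(6,4,S); sL=60/233, sR=12/29; mL=528/6757, mR=12/29; mL+mR=3324/6757 → advance +1; mR−mL=2268/6757 → turn +1·90°
n=1: pose=(6,3,E); sL=1/3, sR=15/61; mL=-8/183, mR=15/61; mL+mR=37/183 → advance +1; mR−mL=53/183 → turn +1·90°
n=2: pose=(7,3,N); sL=60/149, sR=12/49; mL=-576/7301, mR=12/49; mL+mR=1212/7301 → advance +1; mR−mL=2364/7301 → turn +1·90°
n=3: pose=(7,4,W); sL=30/101, sR=30/73; mL=420/7373, mR=30/73; mL+mR=3450/7373 → advance +1; mR−mL=2610/7373 → turn +1·90°
n=4: pose=(6,4,S); sL=60/233, sR=12/29; mL=528/6757, mR=12/29; mL+mR=3324/6757 → advance +1; mR−mL=2268/6757 → turn +1·90°
n=5: pose=(6,3,E); sL=1/3, sR=15/61; mL=-8/183, mR=15/61; mL+mR=37/183 → advance +1; mR−mL=53/183 → turn +1·90°
n=6: pose=(7,3,N); sL=60/149, sR=12/49; mL=-576/7301, mR=12/49; mL+mR=1212/7301 → advance +1; mR−mL=2364/7301 → turn +1·90°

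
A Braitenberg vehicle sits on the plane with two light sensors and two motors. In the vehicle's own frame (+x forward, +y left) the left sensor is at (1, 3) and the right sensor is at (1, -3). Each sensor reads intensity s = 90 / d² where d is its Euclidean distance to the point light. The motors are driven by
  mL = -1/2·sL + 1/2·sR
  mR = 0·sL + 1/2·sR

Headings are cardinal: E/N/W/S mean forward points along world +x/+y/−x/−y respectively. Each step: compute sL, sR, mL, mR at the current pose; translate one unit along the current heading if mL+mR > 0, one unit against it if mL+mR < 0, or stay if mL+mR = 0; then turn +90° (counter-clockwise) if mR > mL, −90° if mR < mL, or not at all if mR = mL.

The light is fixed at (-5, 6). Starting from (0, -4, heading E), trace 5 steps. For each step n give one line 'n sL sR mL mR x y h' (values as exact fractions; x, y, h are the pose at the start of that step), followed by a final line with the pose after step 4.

n=0: pose=(0,-4,E); sL=18/17, sR=18/41; mL=-216/697, mR=9/41; mL+mR=-63/697 → advance -1; mR−mL=9/17 → turn +1·90°
n=1: pose=(-1,-4,N); sL=45/41, sR=9/13; mL=-108/533, mR=9/26; mL+mR=153/1066 → advance +1; mR−mL=45/82 → turn +1·90°
n=2: pose=(-1,-3,W); sL=10/17, sR=2; mL=12/17, mR=1; mL+mR=29/17 → advance +1; mR−mL=5/17 → turn +1·90°
n=3: pose=(-2,-3,S); sL=45/68, sR=9/10; mL=81/680, mR=9/20; mL+mR=387/680 → advance +1; mR−mL=45/136 → turn +1·90°
n=4: pose=(-2,-4,E); sL=18/13, sR=18/37; mL=-216/481, mR=9/37; mL+mR=-99/481 → advance -1; mR−mL=9/13 → turn +1·90°

0 18/17 18/41 -216/697 9/41 0 -4 E
1 45/41 9/13 -108/533 9/26 -1 -4 N
2 10/17 2 12/17 1 -1 -3 W
3 45/68 9/10 81/680 9/20 -2 -3 S
4 18/13 18/37 -216/481 9/37 -2 -4 E
final -3 -4 N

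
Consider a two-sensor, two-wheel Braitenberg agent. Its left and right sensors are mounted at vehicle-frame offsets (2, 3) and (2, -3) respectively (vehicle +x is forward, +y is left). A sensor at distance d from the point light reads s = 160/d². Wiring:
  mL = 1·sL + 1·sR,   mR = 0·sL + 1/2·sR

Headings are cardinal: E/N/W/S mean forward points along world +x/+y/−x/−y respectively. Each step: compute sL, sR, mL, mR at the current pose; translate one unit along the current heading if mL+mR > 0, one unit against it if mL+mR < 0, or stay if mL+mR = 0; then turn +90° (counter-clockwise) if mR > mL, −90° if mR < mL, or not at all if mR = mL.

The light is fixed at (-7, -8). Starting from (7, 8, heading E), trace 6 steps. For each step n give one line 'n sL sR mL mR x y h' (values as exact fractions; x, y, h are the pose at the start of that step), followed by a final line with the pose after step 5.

0 160/617 32/85 33344/52445 16/85 7 8 E
1 4/13 8/17 172/221 4/17 8 8 S
2 160/313 160/493 128960/154309 80/493 8 7 W
3 16/41 80/289 7904/11849 40/289 7 7 N
4 160/617 32/85 33344/52445 16/85 7 8 E
5 4/13 8/17 172/221 4/17 8 8 S
final 8 7 W

n=0: pose=(7,8,E); sL=160/617, sR=32/85; mL=33344/52445, mR=16/85; mL+mR=43216/52445 → advance +1; mR−mL=-23472/52445 → turn -1·90°
n=1: pose=(8,8,S); sL=4/13, sR=8/17; mL=172/221, mR=4/17; mL+mR=224/221 → advance +1; mR−mL=-120/221 → turn -1·90°
n=2: pose=(8,7,W); sL=160/313, sR=160/493; mL=128960/154309, mR=80/493; mL+mR=154000/154309 → advance +1; mR−mL=-103920/154309 → turn -1·90°
n=3: pose=(7,7,N); sL=16/41, sR=80/289; mL=7904/11849, mR=40/289; mL+mR=9544/11849 → advance +1; mR−mL=-6264/11849 → turn -1·90°
n=4: pose=(7,8,E); sL=160/617, sR=32/85; mL=33344/52445, mR=16/85; mL+mR=43216/52445 → advance +1; mR−mL=-23472/52445 → turn -1·90°
n=5: pose=(8,8,S); sL=4/13, sR=8/17; mL=172/221, mR=4/17; mL+mR=224/221 → advance +1; mR−mL=-120/221 → turn -1·90°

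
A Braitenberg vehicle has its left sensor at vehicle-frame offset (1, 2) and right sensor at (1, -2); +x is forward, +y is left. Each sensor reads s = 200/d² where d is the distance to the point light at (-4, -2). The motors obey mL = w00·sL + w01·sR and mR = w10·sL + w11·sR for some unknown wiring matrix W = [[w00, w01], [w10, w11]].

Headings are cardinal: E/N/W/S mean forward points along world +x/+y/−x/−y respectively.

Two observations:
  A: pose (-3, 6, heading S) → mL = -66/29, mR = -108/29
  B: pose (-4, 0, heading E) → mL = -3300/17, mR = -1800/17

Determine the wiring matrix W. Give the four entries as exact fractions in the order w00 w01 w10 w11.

obs A: pose=(-3,6,S) → sL=100/29, sR=4, mL=-66/29, mR=-108/29
obs B: pose=(-4,0,E) → sL=200/17, sR=200, mL=-3300/17, mR=-1800/17
sensor matrix S = [[100/29, 4], [200/17, 200]]; det S = 316800/493
solve [mL_A; mL_B] = S·[w00; w01] and [mR_A; mR_B] = S·[w10; w11]:
  w00 = 1/2, w01 = -1, w10 = -1/2, w11 = -1/2

1/2 -1 -1/2 -1/2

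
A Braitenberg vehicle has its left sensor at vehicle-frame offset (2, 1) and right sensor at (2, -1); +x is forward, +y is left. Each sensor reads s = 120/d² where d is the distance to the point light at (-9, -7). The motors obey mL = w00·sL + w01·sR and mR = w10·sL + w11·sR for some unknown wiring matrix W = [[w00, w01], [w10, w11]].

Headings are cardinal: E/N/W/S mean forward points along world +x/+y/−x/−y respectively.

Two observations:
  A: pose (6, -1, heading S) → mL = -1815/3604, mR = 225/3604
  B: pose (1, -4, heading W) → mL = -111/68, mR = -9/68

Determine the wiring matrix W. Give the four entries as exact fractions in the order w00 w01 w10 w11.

-1/2 -1/2 -1/2 1/2

obs A: pose=(6,-1,S) → sL=15/34, sR=30/53, mL=-1815/3604, mR=225/3604
obs B: pose=(1,-4,W) → sL=30/17, sR=3/2, mL=-111/68, mR=-9/68
sensor matrix S = [[15/34, 30/53], [30/17, 3/2]]; det S = -1215/3604
solve [mL_A; mL_B] = S·[w00; w01] and [mR_A; mR_B] = S·[w10; w11]:
  w00 = -1/2, w01 = -1/2, w10 = -1/2, w11 = 1/2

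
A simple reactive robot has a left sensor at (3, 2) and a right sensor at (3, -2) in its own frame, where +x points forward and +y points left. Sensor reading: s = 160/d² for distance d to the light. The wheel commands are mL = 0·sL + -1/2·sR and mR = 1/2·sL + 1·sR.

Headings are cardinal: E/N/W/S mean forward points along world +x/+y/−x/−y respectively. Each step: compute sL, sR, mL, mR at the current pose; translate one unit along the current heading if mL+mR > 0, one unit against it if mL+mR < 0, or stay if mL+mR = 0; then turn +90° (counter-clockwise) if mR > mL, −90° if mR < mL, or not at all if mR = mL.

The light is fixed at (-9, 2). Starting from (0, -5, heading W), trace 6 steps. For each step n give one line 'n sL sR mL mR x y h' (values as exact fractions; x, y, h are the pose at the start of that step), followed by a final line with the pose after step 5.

n=0: pose=(0,-5,W); sL=160/117, sR=160/61; mL=-80/61, mR=23600/7137; mL+mR=14240/7137 → advance +1; mR−mL=32960/7137 → turn +1·90°
n=1: pose=(-1,-5,S); sL=4/5, sR=20/17; mL=-10/17, mR=134/85; mL+mR=84/85 → advance +1; mR−mL=184/85 → turn +1·90°
n=2: pose=(-1,-6,E); sL=160/157, sR=160/221; mL=-80/221, mR=42800/34697; mL+mR=30240/34697 → advance +1; mR−mL=55360/34697 → turn +1·90°
n=3: pose=(0,-6,N); sL=80/37, sR=80/73; mL=-40/73, mR=5880/2701; mL+mR=4400/2701 → advance +1; mR−mL=7360/2701 → turn +1·90°
n=4: pose=(0,-5,W); sL=160/117, sR=160/61; mL=-80/61, mR=23600/7137; mL+mR=14240/7137 → advance +1; mR−mL=32960/7137 → turn +1·90°
n=5: pose=(-1,-5,S); sL=4/5, sR=20/17; mL=-10/17, mR=134/85; mL+mR=84/85 → advance +1; mR−mL=184/85 → turn +1·90°

0 160/117 160/61 -80/61 23600/7137 0 -5 W
1 4/5 20/17 -10/17 134/85 -1 -5 S
2 160/157 160/221 -80/221 42800/34697 -1 -6 E
3 80/37 80/73 -40/73 5880/2701 0 -6 N
4 160/117 160/61 -80/61 23600/7137 0 -5 W
5 4/5 20/17 -10/17 134/85 -1 -5 S
final -1 -6 E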